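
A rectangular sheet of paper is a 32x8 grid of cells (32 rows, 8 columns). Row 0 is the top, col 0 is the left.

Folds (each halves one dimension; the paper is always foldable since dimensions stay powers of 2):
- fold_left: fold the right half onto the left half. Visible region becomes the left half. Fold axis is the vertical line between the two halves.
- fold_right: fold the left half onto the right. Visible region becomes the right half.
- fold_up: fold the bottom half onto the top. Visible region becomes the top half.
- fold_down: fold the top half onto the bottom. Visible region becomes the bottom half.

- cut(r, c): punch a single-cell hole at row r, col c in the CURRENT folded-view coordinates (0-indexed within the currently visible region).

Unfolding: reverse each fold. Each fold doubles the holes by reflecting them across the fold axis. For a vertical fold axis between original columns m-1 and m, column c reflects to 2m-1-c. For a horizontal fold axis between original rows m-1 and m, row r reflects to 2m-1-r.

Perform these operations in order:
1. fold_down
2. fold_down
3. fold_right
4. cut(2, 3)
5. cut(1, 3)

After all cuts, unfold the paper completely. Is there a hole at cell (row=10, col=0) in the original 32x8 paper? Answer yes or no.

Op 1 fold_down: fold axis h@16; visible region now rows[16,32) x cols[0,8) = 16x8
Op 2 fold_down: fold axis h@24; visible region now rows[24,32) x cols[0,8) = 8x8
Op 3 fold_right: fold axis v@4; visible region now rows[24,32) x cols[4,8) = 8x4
Op 4 cut(2, 3): punch at orig (26,7); cuts so far [(26, 7)]; region rows[24,32) x cols[4,8) = 8x4
Op 5 cut(1, 3): punch at orig (25,7); cuts so far [(25, 7), (26, 7)]; region rows[24,32) x cols[4,8) = 8x4
Unfold 1 (reflect across v@4): 4 holes -> [(25, 0), (25, 7), (26, 0), (26, 7)]
Unfold 2 (reflect across h@24): 8 holes -> [(21, 0), (21, 7), (22, 0), (22, 7), (25, 0), (25, 7), (26, 0), (26, 7)]
Unfold 3 (reflect across h@16): 16 holes -> [(5, 0), (5, 7), (6, 0), (6, 7), (9, 0), (9, 7), (10, 0), (10, 7), (21, 0), (21, 7), (22, 0), (22, 7), (25, 0), (25, 7), (26, 0), (26, 7)]
Holes: [(5, 0), (5, 7), (6, 0), (6, 7), (9, 0), (9, 7), (10, 0), (10, 7), (21, 0), (21, 7), (22, 0), (22, 7), (25, 0), (25, 7), (26, 0), (26, 7)]

Answer: yes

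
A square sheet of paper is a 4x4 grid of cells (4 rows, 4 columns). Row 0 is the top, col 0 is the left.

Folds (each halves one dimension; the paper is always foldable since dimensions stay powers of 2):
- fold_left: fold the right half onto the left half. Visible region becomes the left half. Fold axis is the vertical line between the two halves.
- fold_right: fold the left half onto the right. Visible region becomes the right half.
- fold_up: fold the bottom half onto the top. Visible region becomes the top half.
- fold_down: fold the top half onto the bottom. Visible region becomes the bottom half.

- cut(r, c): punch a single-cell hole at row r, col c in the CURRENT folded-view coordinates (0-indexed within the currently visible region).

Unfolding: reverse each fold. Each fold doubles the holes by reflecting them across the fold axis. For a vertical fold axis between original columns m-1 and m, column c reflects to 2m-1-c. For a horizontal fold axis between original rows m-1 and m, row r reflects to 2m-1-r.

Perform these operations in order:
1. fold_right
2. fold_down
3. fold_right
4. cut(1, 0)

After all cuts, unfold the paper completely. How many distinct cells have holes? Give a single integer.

Answer: 8

Derivation:
Op 1 fold_right: fold axis v@2; visible region now rows[0,4) x cols[2,4) = 4x2
Op 2 fold_down: fold axis h@2; visible region now rows[2,4) x cols[2,4) = 2x2
Op 3 fold_right: fold axis v@3; visible region now rows[2,4) x cols[3,4) = 2x1
Op 4 cut(1, 0): punch at orig (3,3); cuts so far [(3, 3)]; region rows[2,4) x cols[3,4) = 2x1
Unfold 1 (reflect across v@3): 2 holes -> [(3, 2), (3, 3)]
Unfold 2 (reflect across h@2): 4 holes -> [(0, 2), (0, 3), (3, 2), (3, 3)]
Unfold 3 (reflect across v@2): 8 holes -> [(0, 0), (0, 1), (0, 2), (0, 3), (3, 0), (3, 1), (3, 2), (3, 3)]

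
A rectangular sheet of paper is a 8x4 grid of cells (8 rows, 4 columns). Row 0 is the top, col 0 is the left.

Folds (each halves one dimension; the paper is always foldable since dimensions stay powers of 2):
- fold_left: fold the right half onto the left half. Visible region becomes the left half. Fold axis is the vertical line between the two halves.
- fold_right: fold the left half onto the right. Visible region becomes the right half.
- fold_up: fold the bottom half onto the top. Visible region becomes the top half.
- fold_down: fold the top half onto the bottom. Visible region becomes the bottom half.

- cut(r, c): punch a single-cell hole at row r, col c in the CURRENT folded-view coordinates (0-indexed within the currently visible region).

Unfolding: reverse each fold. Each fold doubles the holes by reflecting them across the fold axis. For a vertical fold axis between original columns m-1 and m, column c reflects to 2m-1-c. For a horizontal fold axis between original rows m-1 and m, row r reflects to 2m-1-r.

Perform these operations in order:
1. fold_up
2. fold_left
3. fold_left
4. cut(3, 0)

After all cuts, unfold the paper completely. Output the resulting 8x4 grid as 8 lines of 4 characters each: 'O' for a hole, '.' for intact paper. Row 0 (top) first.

Op 1 fold_up: fold axis h@4; visible region now rows[0,4) x cols[0,4) = 4x4
Op 2 fold_left: fold axis v@2; visible region now rows[0,4) x cols[0,2) = 4x2
Op 3 fold_left: fold axis v@1; visible region now rows[0,4) x cols[0,1) = 4x1
Op 4 cut(3, 0): punch at orig (3,0); cuts so far [(3, 0)]; region rows[0,4) x cols[0,1) = 4x1
Unfold 1 (reflect across v@1): 2 holes -> [(3, 0), (3, 1)]
Unfold 2 (reflect across v@2): 4 holes -> [(3, 0), (3, 1), (3, 2), (3, 3)]
Unfold 3 (reflect across h@4): 8 holes -> [(3, 0), (3, 1), (3, 2), (3, 3), (4, 0), (4, 1), (4, 2), (4, 3)]

Answer: ....
....
....
OOOO
OOOO
....
....
....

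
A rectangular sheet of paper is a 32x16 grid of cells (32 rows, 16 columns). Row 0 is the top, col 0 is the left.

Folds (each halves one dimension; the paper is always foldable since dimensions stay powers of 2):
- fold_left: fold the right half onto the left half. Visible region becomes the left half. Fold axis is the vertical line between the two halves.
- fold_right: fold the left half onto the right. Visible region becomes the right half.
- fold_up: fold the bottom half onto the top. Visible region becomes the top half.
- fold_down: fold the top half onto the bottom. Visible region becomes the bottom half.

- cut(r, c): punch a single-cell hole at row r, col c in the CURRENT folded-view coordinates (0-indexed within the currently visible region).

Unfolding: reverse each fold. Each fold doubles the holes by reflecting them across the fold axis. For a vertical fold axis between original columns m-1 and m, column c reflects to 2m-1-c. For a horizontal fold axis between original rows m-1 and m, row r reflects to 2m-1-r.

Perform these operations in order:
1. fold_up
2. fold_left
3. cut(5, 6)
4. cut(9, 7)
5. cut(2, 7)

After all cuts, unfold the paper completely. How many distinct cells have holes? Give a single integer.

Answer: 12

Derivation:
Op 1 fold_up: fold axis h@16; visible region now rows[0,16) x cols[0,16) = 16x16
Op 2 fold_left: fold axis v@8; visible region now rows[0,16) x cols[0,8) = 16x8
Op 3 cut(5, 6): punch at orig (5,6); cuts so far [(5, 6)]; region rows[0,16) x cols[0,8) = 16x8
Op 4 cut(9, 7): punch at orig (9,7); cuts so far [(5, 6), (9, 7)]; region rows[0,16) x cols[0,8) = 16x8
Op 5 cut(2, 7): punch at orig (2,7); cuts so far [(2, 7), (5, 6), (9, 7)]; region rows[0,16) x cols[0,8) = 16x8
Unfold 1 (reflect across v@8): 6 holes -> [(2, 7), (2, 8), (5, 6), (5, 9), (9, 7), (9, 8)]
Unfold 2 (reflect across h@16): 12 holes -> [(2, 7), (2, 8), (5, 6), (5, 9), (9, 7), (9, 8), (22, 7), (22, 8), (26, 6), (26, 9), (29, 7), (29, 8)]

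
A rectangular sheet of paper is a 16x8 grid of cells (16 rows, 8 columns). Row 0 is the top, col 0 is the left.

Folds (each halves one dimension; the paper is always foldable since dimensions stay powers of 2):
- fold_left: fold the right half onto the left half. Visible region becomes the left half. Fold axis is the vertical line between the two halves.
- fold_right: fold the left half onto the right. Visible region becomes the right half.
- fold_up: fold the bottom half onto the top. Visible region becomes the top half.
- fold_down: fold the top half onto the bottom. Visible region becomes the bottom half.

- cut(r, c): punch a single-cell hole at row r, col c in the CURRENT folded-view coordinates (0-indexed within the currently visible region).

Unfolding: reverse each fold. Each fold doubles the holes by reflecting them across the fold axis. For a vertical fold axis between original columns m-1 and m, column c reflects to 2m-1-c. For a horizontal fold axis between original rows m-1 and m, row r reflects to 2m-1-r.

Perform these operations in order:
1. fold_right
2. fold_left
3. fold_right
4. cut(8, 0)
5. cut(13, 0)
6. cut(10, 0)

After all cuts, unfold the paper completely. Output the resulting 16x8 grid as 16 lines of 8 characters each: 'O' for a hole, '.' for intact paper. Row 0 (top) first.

Op 1 fold_right: fold axis v@4; visible region now rows[0,16) x cols[4,8) = 16x4
Op 2 fold_left: fold axis v@6; visible region now rows[0,16) x cols[4,6) = 16x2
Op 3 fold_right: fold axis v@5; visible region now rows[0,16) x cols[5,6) = 16x1
Op 4 cut(8, 0): punch at orig (8,5); cuts so far [(8, 5)]; region rows[0,16) x cols[5,6) = 16x1
Op 5 cut(13, 0): punch at orig (13,5); cuts so far [(8, 5), (13, 5)]; region rows[0,16) x cols[5,6) = 16x1
Op 6 cut(10, 0): punch at orig (10,5); cuts so far [(8, 5), (10, 5), (13, 5)]; region rows[0,16) x cols[5,6) = 16x1
Unfold 1 (reflect across v@5): 6 holes -> [(8, 4), (8, 5), (10, 4), (10, 5), (13, 4), (13, 5)]
Unfold 2 (reflect across v@6): 12 holes -> [(8, 4), (8, 5), (8, 6), (8, 7), (10, 4), (10, 5), (10, 6), (10, 7), (13, 4), (13, 5), (13, 6), (13, 7)]
Unfold 3 (reflect across v@4): 24 holes -> [(8, 0), (8, 1), (8, 2), (8, 3), (8, 4), (8, 5), (8, 6), (8, 7), (10, 0), (10, 1), (10, 2), (10, 3), (10, 4), (10, 5), (10, 6), (10, 7), (13, 0), (13, 1), (13, 2), (13, 3), (13, 4), (13, 5), (13, 6), (13, 7)]

Answer: ........
........
........
........
........
........
........
........
OOOOOOOO
........
OOOOOOOO
........
........
OOOOOOOO
........
........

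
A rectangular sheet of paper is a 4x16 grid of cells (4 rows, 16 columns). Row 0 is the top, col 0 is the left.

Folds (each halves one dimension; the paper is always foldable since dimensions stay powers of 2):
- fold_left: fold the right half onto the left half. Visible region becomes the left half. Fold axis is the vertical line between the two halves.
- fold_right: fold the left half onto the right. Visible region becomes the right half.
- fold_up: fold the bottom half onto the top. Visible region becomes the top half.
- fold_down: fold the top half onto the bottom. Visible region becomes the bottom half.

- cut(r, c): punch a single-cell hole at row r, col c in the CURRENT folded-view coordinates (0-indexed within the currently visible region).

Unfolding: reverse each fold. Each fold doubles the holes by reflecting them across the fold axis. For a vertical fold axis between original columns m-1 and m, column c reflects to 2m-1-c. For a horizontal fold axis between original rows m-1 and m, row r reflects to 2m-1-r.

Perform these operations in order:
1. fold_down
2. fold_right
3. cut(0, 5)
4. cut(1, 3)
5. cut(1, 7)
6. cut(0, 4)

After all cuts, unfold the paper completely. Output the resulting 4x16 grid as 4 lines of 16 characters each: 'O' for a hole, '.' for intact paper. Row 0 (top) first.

Answer: O...O......O...O
..OO........OO..
..OO........OO..
O...O......O...O

Derivation:
Op 1 fold_down: fold axis h@2; visible region now rows[2,4) x cols[0,16) = 2x16
Op 2 fold_right: fold axis v@8; visible region now rows[2,4) x cols[8,16) = 2x8
Op 3 cut(0, 5): punch at orig (2,13); cuts so far [(2, 13)]; region rows[2,4) x cols[8,16) = 2x8
Op 4 cut(1, 3): punch at orig (3,11); cuts so far [(2, 13), (3, 11)]; region rows[2,4) x cols[8,16) = 2x8
Op 5 cut(1, 7): punch at orig (3,15); cuts so far [(2, 13), (3, 11), (3, 15)]; region rows[2,4) x cols[8,16) = 2x8
Op 6 cut(0, 4): punch at orig (2,12); cuts so far [(2, 12), (2, 13), (3, 11), (3, 15)]; region rows[2,4) x cols[8,16) = 2x8
Unfold 1 (reflect across v@8): 8 holes -> [(2, 2), (2, 3), (2, 12), (2, 13), (3, 0), (3, 4), (3, 11), (3, 15)]
Unfold 2 (reflect across h@2): 16 holes -> [(0, 0), (0, 4), (0, 11), (0, 15), (1, 2), (1, 3), (1, 12), (1, 13), (2, 2), (2, 3), (2, 12), (2, 13), (3, 0), (3, 4), (3, 11), (3, 15)]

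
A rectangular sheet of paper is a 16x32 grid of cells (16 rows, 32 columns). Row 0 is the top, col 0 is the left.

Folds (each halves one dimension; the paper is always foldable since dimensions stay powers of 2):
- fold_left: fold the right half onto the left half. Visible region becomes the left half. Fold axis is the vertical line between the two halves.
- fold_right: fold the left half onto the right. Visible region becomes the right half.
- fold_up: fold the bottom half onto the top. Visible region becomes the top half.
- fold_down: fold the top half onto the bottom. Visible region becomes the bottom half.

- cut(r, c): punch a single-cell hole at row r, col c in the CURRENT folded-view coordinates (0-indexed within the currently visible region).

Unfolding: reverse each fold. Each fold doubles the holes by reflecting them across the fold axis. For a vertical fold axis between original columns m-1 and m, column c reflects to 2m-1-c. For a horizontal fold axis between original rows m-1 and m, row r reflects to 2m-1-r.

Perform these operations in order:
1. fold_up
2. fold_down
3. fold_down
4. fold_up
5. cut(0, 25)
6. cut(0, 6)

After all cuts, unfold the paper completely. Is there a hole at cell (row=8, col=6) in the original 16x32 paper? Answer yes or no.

Answer: yes

Derivation:
Op 1 fold_up: fold axis h@8; visible region now rows[0,8) x cols[0,32) = 8x32
Op 2 fold_down: fold axis h@4; visible region now rows[4,8) x cols[0,32) = 4x32
Op 3 fold_down: fold axis h@6; visible region now rows[6,8) x cols[0,32) = 2x32
Op 4 fold_up: fold axis h@7; visible region now rows[6,7) x cols[0,32) = 1x32
Op 5 cut(0, 25): punch at orig (6,25); cuts so far [(6, 25)]; region rows[6,7) x cols[0,32) = 1x32
Op 6 cut(0, 6): punch at orig (6,6); cuts so far [(6, 6), (6, 25)]; region rows[6,7) x cols[0,32) = 1x32
Unfold 1 (reflect across h@7): 4 holes -> [(6, 6), (6, 25), (7, 6), (7, 25)]
Unfold 2 (reflect across h@6): 8 holes -> [(4, 6), (4, 25), (5, 6), (5, 25), (6, 6), (6, 25), (7, 6), (7, 25)]
Unfold 3 (reflect across h@4): 16 holes -> [(0, 6), (0, 25), (1, 6), (1, 25), (2, 6), (2, 25), (3, 6), (3, 25), (4, 6), (4, 25), (5, 6), (5, 25), (6, 6), (6, 25), (7, 6), (7, 25)]
Unfold 4 (reflect across h@8): 32 holes -> [(0, 6), (0, 25), (1, 6), (1, 25), (2, 6), (2, 25), (3, 6), (3, 25), (4, 6), (4, 25), (5, 6), (5, 25), (6, 6), (6, 25), (7, 6), (7, 25), (8, 6), (8, 25), (9, 6), (9, 25), (10, 6), (10, 25), (11, 6), (11, 25), (12, 6), (12, 25), (13, 6), (13, 25), (14, 6), (14, 25), (15, 6), (15, 25)]
Holes: [(0, 6), (0, 25), (1, 6), (1, 25), (2, 6), (2, 25), (3, 6), (3, 25), (4, 6), (4, 25), (5, 6), (5, 25), (6, 6), (6, 25), (7, 6), (7, 25), (8, 6), (8, 25), (9, 6), (9, 25), (10, 6), (10, 25), (11, 6), (11, 25), (12, 6), (12, 25), (13, 6), (13, 25), (14, 6), (14, 25), (15, 6), (15, 25)]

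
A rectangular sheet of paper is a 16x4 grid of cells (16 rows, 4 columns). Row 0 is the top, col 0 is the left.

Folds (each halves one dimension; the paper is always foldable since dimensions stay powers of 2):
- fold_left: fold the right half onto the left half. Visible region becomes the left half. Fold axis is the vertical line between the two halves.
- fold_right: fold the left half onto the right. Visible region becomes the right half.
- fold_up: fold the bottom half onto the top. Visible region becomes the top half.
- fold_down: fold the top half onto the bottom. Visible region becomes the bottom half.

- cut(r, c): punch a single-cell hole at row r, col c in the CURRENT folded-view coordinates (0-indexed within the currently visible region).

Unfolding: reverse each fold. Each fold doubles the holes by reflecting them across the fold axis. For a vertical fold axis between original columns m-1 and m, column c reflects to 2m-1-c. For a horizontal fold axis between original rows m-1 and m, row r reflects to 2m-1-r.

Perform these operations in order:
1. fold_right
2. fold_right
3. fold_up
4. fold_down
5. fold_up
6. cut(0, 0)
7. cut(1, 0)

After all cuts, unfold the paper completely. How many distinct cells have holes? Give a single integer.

Answer: 64

Derivation:
Op 1 fold_right: fold axis v@2; visible region now rows[0,16) x cols[2,4) = 16x2
Op 2 fold_right: fold axis v@3; visible region now rows[0,16) x cols[3,4) = 16x1
Op 3 fold_up: fold axis h@8; visible region now rows[0,8) x cols[3,4) = 8x1
Op 4 fold_down: fold axis h@4; visible region now rows[4,8) x cols[3,4) = 4x1
Op 5 fold_up: fold axis h@6; visible region now rows[4,6) x cols[3,4) = 2x1
Op 6 cut(0, 0): punch at orig (4,3); cuts so far [(4, 3)]; region rows[4,6) x cols[3,4) = 2x1
Op 7 cut(1, 0): punch at orig (5,3); cuts so far [(4, 3), (5, 3)]; region rows[4,6) x cols[3,4) = 2x1
Unfold 1 (reflect across h@6): 4 holes -> [(4, 3), (5, 3), (6, 3), (7, 3)]
Unfold 2 (reflect across h@4): 8 holes -> [(0, 3), (1, 3), (2, 3), (3, 3), (4, 3), (5, 3), (6, 3), (7, 3)]
Unfold 3 (reflect across h@8): 16 holes -> [(0, 3), (1, 3), (2, 3), (3, 3), (4, 3), (5, 3), (6, 3), (7, 3), (8, 3), (9, 3), (10, 3), (11, 3), (12, 3), (13, 3), (14, 3), (15, 3)]
Unfold 4 (reflect across v@3): 32 holes -> [(0, 2), (0, 3), (1, 2), (1, 3), (2, 2), (2, 3), (3, 2), (3, 3), (4, 2), (4, 3), (5, 2), (5, 3), (6, 2), (6, 3), (7, 2), (7, 3), (8, 2), (8, 3), (9, 2), (9, 3), (10, 2), (10, 3), (11, 2), (11, 3), (12, 2), (12, 3), (13, 2), (13, 3), (14, 2), (14, 3), (15, 2), (15, 3)]
Unfold 5 (reflect across v@2): 64 holes -> [(0, 0), (0, 1), (0, 2), (0, 3), (1, 0), (1, 1), (1, 2), (1, 3), (2, 0), (2, 1), (2, 2), (2, 3), (3, 0), (3, 1), (3, 2), (3, 3), (4, 0), (4, 1), (4, 2), (4, 3), (5, 0), (5, 1), (5, 2), (5, 3), (6, 0), (6, 1), (6, 2), (6, 3), (7, 0), (7, 1), (7, 2), (7, 3), (8, 0), (8, 1), (8, 2), (8, 3), (9, 0), (9, 1), (9, 2), (9, 3), (10, 0), (10, 1), (10, 2), (10, 3), (11, 0), (11, 1), (11, 2), (11, 3), (12, 0), (12, 1), (12, 2), (12, 3), (13, 0), (13, 1), (13, 2), (13, 3), (14, 0), (14, 1), (14, 2), (14, 3), (15, 0), (15, 1), (15, 2), (15, 3)]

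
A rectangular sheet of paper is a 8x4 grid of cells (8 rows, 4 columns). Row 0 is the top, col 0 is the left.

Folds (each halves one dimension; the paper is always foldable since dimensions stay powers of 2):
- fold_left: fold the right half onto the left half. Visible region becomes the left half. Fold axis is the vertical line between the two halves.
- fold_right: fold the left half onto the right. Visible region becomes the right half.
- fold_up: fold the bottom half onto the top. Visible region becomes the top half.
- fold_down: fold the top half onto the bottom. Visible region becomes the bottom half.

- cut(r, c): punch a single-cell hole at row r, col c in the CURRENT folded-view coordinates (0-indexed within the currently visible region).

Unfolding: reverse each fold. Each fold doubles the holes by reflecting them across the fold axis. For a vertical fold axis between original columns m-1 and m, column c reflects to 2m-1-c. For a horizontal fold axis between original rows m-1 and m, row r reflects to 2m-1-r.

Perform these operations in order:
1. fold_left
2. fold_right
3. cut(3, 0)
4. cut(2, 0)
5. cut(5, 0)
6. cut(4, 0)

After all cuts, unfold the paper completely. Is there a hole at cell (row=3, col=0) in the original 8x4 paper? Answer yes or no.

Answer: yes

Derivation:
Op 1 fold_left: fold axis v@2; visible region now rows[0,8) x cols[0,2) = 8x2
Op 2 fold_right: fold axis v@1; visible region now rows[0,8) x cols[1,2) = 8x1
Op 3 cut(3, 0): punch at orig (3,1); cuts so far [(3, 1)]; region rows[0,8) x cols[1,2) = 8x1
Op 4 cut(2, 0): punch at orig (2,1); cuts so far [(2, 1), (3, 1)]; region rows[0,8) x cols[1,2) = 8x1
Op 5 cut(5, 0): punch at orig (5,1); cuts so far [(2, 1), (3, 1), (5, 1)]; region rows[0,8) x cols[1,2) = 8x1
Op 6 cut(4, 0): punch at orig (4,1); cuts so far [(2, 1), (3, 1), (4, 1), (5, 1)]; region rows[0,8) x cols[1,2) = 8x1
Unfold 1 (reflect across v@1): 8 holes -> [(2, 0), (2, 1), (3, 0), (3, 1), (4, 0), (4, 1), (5, 0), (5, 1)]
Unfold 2 (reflect across v@2): 16 holes -> [(2, 0), (2, 1), (2, 2), (2, 3), (3, 0), (3, 1), (3, 2), (3, 3), (4, 0), (4, 1), (4, 2), (4, 3), (5, 0), (5, 1), (5, 2), (5, 3)]
Holes: [(2, 0), (2, 1), (2, 2), (2, 3), (3, 0), (3, 1), (3, 2), (3, 3), (4, 0), (4, 1), (4, 2), (4, 3), (5, 0), (5, 1), (5, 2), (5, 3)]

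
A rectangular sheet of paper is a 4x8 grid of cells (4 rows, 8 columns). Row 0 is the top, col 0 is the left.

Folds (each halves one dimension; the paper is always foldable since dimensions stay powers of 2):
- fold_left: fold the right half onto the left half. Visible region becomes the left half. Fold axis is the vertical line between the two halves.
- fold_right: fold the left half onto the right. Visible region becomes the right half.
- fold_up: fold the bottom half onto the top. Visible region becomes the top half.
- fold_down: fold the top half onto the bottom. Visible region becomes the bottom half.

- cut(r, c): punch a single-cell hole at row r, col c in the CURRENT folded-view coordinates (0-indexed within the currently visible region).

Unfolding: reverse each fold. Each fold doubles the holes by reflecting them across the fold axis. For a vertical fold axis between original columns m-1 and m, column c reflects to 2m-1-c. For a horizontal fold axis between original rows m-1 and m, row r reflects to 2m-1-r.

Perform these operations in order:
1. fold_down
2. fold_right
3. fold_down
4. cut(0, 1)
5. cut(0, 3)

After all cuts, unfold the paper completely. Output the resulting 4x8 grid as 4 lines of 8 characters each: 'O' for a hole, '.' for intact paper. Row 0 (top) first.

Op 1 fold_down: fold axis h@2; visible region now rows[2,4) x cols[0,8) = 2x8
Op 2 fold_right: fold axis v@4; visible region now rows[2,4) x cols[4,8) = 2x4
Op 3 fold_down: fold axis h@3; visible region now rows[3,4) x cols[4,8) = 1x4
Op 4 cut(0, 1): punch at orig (3,5); cuts so far [(3, 5)]; region rows[3,4) x cols[4,8) = 1x4
Op 5 cut(0, 3): punch at orig (3,7); cuts so far [(3, 5), (3, 7)]; region rows[3,4) x cols[4,8) = 1x4
Unfold 1 (reflect across h@3): 4 holes -> [(2, 5), (2, 7), (3, 5), (3, 7)]
Unfold 2 (reflect across v@4): 8 holes -> [(2, 0), (2, 2), (2, 5), (2, 7), (3, 0), (3, 2), (3, 5), (3, 7)]
Unfold 3 (reflect across h@2): 16 holes -> [(0, 0), (0, 2), (0, 5), (0, 7), (1, 0), (1, 2), (1, 5), (1, 7), (2, 0), (2, 2), (2, 5), (2, 7), (3, 0), (3, 2), (3, 5), (3, 7)]

Answer: O.O..O.O
O.O..O.O
O.O..O.O
O.O..O.O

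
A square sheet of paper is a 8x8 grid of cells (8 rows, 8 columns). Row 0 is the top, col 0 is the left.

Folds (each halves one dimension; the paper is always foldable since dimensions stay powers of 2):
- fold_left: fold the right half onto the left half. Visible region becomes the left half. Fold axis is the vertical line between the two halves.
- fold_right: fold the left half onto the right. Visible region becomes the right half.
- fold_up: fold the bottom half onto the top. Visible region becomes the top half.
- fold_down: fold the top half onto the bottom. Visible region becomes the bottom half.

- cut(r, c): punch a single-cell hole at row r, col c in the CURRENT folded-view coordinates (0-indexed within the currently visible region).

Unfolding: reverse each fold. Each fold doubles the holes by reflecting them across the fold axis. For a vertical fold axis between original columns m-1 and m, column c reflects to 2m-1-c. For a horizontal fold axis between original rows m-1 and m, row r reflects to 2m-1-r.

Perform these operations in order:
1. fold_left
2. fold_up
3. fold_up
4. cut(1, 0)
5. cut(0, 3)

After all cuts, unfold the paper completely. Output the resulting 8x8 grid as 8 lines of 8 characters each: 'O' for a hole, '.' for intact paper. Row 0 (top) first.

Op 1 fold_left: fold axis v@4; visible region now rows[0,8) x cols[0,4) = 8x4
Op 2 fold_up: fold axis h@4; visible region now rows[0,4) x cols[0,4) = 4x4
Op 3 fold_up: fold axis h@2; visible region now rows[0,2) x cols[0,4) = 2x4
Op 4 cut(1, 0): punch at orig (1,0); cuts so far [(1, 0)]; region rows[0,2) x cols[0,4) = 2x4
Op 5 cut(0, 3): punch at orig (0,3); cuts so far [(0, 3), (1, 0)]; region rows[0,2) x cols[0,4) = 2x4
Unfold 1 (reflect across h@2): 4 holes -> [(0, 3), (1, 0), (2, 0), (3, 3)]
Unfold 2 (reflect across h@4): 8 holes -> [(0, 3), (1, 0), (2, 0), (3, 3), (4, 3), (5, 0), (6, 0), (7, 3)]
Unfold 3 (reflect across v@4): 16 holes -> [(0, 3), (0, 4), (1, 0), (1, 7), (2, 0), (2, 7), (3, 3), (3, 4), (4, 3), (4, 4), (5, 0), (5, 7), (6, 0), (6, 7), (7, 3), (7, 4)]

Answer: ...OO...
O......O
O......O
...OO...
...OO...
O......O
O......O
...OO...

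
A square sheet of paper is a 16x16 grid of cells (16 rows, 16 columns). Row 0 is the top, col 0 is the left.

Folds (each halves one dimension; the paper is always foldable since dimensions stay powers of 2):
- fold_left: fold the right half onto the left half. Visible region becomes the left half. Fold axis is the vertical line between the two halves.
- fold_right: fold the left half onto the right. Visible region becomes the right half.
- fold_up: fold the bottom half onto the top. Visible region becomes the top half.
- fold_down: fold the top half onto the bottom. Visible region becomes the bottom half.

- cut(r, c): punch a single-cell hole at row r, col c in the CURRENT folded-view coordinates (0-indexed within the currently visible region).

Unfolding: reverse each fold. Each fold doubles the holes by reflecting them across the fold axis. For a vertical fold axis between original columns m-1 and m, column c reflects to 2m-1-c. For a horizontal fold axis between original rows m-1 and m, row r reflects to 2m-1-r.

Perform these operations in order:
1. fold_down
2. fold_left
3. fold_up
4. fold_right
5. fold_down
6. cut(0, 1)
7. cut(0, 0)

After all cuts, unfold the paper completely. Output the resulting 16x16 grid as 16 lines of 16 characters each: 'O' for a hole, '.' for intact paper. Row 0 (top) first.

Answer: ................
..OOOO....OOOO..
..OOOO....OOOO..
................
................
..OOOO....OOOO..
..OOOO....OOOO..
................
................
..OOOO....OOOO..
..OOOO....OOOO..
................
................
..OOOO....OOOO..
..OOOO....OOOO..
................

Derivation:
Op 1 fold_down: fold axis h@8; visible region now rows[8,16) x cols[0,16) = 8x16
Op 2 fold_left: fold axis v@8; visible region now rows[8,16) x cols[0,8) = 8x8
Op 3 fold_up: fold axis h@12; visible region now rows[8,12) x cols[0,8) = 4x8
Op 4 fold_right: fold axis v@4; visible region now rows[8,12) x cols[4,8) = 4x4
Op 5 fold_down: fold axis h@10; visible region now rows[10,12) x cols[4,8) = 2x4
Op 6 cut(0, 1): punch at orig (10,5); cuts so far [(10, 5)]; region rows[10,12) x cols[4,8) = 2x4
Op 7 cut(0, 0): punch at orig (10,4); cuts so far [(10, 4), (10, 5)]; region rows[10,12) x cols[4,8) = 2x4
Unfold 1 (reflect across h@10): 4 holes -> [(9, 4), (9, 5), (10, 4), (10, 5)]
Unfold 2 (reflect across v@4): 8 holes -> [(9, 2), (9, 3), (9, 4), (9, 5), (10, 2), (10, 3), (10, 4), (10, 5)]
Unfold 3 (reflect across h@12): 16 holes -> [(9, 2), (9, 3), (9, 4), (9, 5), (10, 2), (10, 3), (10, 4), (10, 5), (13, 2), (13, 3), (13, 4), (13, 5), (14, 2), (14, 3), (14, 4), (14, 5)]
Unfold 4 (reflect across v@8): 32 holes -> [(9, 2), (9, 3), (9, 4), (9, 5), (9, 10), (9, 11), (9, 12), (9, 13), (10, 2), (10, 3), (10, 4), (10, 5), (10, 10), (10, 11), (10, 12), (10, 13), (13, 2), (13, 3), (13, 4), (13, 5), (13, 10), (13, 11), (13, 12), (13, 13), (14, 2), (14, 3), (14, 4), (14, 5), (14, 10), (14, 11), (14, 12), (14, 13)]
Unfold 5 (reflect across h@8): 64 holes -> [(1, 2), (1, 3), (1, 4), (1, 5), (1, 10), (1, 11), (1, 12), (1, 13), (2, 2), (2, 3), (2, 4), (2, 5), (2, 10), (2, 11), (2, 12), (2, 13), (5, 2), (5, 3), (5, 4), (5, 5), (5, 10), (5, 11), (5, 12), (5, 13), (6, 2), (6, 3), (6, 4), (6, 5), (6, 10), (6, 11), (6, 12), (6, 13), (9, 2), (9, 3), (9, 4), (9, 5), (9, 10), (9, 11), (9, 12), (9, 13), (10, 2), (10, 3), (10, 4), (10, 5), (10, 10), (10, 11), (10, 12), (10, 13), (13, 2), (13, 3), (13, 4), (13, 5), (13, 10), (13, 11), (13, 12), (13, 13), (14, 2), (14, 3), (14, 4), (14, 5), (14, 10), (14, 11), (14, 12), (14, 13)]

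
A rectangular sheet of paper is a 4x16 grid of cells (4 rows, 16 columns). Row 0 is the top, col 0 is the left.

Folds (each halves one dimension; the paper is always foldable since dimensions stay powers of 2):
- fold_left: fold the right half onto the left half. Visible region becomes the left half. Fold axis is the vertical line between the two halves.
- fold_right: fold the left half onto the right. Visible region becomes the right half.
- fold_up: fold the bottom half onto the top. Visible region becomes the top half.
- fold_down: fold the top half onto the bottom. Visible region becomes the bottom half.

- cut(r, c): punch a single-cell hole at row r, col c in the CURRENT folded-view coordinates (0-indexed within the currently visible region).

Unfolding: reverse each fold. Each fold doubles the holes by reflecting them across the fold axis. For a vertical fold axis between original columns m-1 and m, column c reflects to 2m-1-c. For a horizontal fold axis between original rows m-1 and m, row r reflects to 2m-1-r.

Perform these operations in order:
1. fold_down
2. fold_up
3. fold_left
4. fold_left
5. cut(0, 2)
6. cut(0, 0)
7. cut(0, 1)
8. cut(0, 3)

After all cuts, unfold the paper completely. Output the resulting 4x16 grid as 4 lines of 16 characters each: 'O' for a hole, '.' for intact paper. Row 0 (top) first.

Answer: OOOOOOOOOOOOOOOO
OOOOOOOOOOOOOOOO
OOOOOOOOOOOOOOOO
OOOOOOOOOOOOOOOO

Derivation:
Op 1 fold_down: fold axis h@2; visible region now rows[2,4) x cols[0,16) = 2x16
Op 2 fold_up: fold axis h@3; visible region now rows[2,3) x cols[0,16) = 1x16
Op 3 fold_left: fold axis v@8; visible region now rows[2,3) x cols[0,8) = 1x8
Op 4 fold_left: fold axis v@4; visible region now rows[2,3) x cols[0,4) = 1x4
Op 5 cut(0, 2): punch at orig (2,2); cuts so far [(2, 2)]; region rows[2,3) x cols[0,4) = 1x4
Op 6 cut(0, 0): punch at orig (2,0); cuts so far [(2, 0), (2, 2)]; region rows[2,3) x cols[0,4) = 1x4
Op 7 cut(0, 1): punch at orig (2,1); cuts so far [(2, 0), (2, 1), (2, 2)]; region rows[2,3) x cols[0,4) = 1x4
Op 8 cut(0, 3): punch at orig (2,3); cuts so far [(2, 0), (2, 1), (2, 2), (2, 3)]; region rows[2,3) x cols[0,4) = 1x4
Unfold 1 (reflect across v@4): 8 holes -> [(2, 0), (2, 1), (2, 2), (2, 3), (2, 4), (2, 5), (2, 6), (2, 7)]
Unfold 2 (reflect across v@8): 16 holes -> [(2, 0), (2, 1), (2, 2), (2, 3), (2, 4), (2, 5), (2, 6), (2, 7), (2, 8), (2, 9), (2, 10), (2, 11), (2, 12), (2, 13), (2, 14), (2, 15)]
Unfold 3 (reflect across h@3): 32 holes -> [(2, 0), (2, 1), (2, 2), (2, 3), (2, 4), (2, 5), (2, 6), (2, 7), (2, 8), (2, 9), (2, 10), (2, 11), (2, 12), (2, 13), (2, 14), (2, 15), (3, 0), (3, 1), (3, 2), (3, 3), (3, 4), (3, 5), (3, 6), (3, 7), (3, 8), (3, 9), (3, 10), (3, 11), (3, 12), (3, 13), (3, 14), (3, 15)]
Unfold 4 (reflect across h@2): 64 holes -> [(0, 0), (0, 1), (0, 2), (0, 3), (0, 4), (0, 5), (0, 6), (0, 7), (0, 8), (0, 9), (0, 10), (0, 11), (0, 12), (0, 13), (0, 14), (0, 15), (1, 0), (1, 1), (1, 2), (1, 3), (1, 4), (1, 5), (1, 6), (1, 7), (1, 8), (1, 9), (1, 10), (1, 11), (1, 12), (1, 13), (1, 14), (1, 15), (2, 0), (2, 1), (2, 2), (2, 3), (2, 4), (2, 5), (2, 6), (2, 7), (2, 8), (2, 9), (2, 10), (2, 11), (2, 12), (2, 13), (2, 14), (2, 15), (3, 0), (3, 1), (3, 2), (3, 3), (3, 4), (3, 5), (3, 6), (3, 7), (3, 8), (3, 9), (3, 10), (3, 11), (3, 12), (3, 13), (3, 14), (3, 15)]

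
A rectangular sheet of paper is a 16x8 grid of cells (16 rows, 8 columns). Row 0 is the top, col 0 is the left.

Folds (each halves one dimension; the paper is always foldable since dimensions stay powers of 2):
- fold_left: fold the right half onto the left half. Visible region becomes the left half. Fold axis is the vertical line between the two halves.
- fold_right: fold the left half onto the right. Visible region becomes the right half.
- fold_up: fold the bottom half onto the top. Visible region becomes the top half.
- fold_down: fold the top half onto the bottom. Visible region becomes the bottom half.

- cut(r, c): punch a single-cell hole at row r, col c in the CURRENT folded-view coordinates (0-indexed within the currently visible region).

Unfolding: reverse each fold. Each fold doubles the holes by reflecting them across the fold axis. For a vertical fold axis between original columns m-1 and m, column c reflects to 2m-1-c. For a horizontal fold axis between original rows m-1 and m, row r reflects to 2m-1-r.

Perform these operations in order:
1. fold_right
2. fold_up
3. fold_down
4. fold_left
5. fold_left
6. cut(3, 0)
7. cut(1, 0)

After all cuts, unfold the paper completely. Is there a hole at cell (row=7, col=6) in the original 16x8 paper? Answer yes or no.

Answer: yes

Derivation:
Op 1 fold_right: fold axis v@4; visible region now rows[0,16) x cols[4,8) = 16x4
Op 2 fold_up: fold axis h@8; visible region now rows[0,8) x cols[4,8) = 8x4
Op 3 fold_down: fold axis h@4; visible region now rows[4,8) x cols[4,8) = 4x4
Op 4 fold_left: fold axis v@6; visible region now rows[4,8) x cols[4,6) = 4x2
Op 5 fold_left: fold axis v@5; visible region now rows[4,8) x cols[4,5) = 4x1
Op 6 cut(3, 0): punch at orig (7,4); cuts so far [(7, 4)]; region rows[4,8) x cols[4,5) = 4x1
Op 7 cut(1, 0): punch at orig (5,4); cuts so far [(5, 4), (7, 4)]; region rows[4,8) x cols[4,5) = 4x1
Unfold 1 (reflect across v@5): 4 holes -> [(5, 4), (5, 5), (7, 4), (7, 5)]
Unfold 2 (reflect across v@6): 8 holes -> [(5, 4), (5, 5), (5, 6), (5, 7), (7, 4), (7, 5), (7, 6), (7, 7)]
Unfold 3 (reflect across h@4): 16 holes -> [(0, 4), (0, 5), (0, 6), (0, 7), (2, 4), (2, 5), (2, 6), (2, 7), (5, 4), (5, 5), (5, 6), (5, 7), (7, 4), (7, 5), (7, 6), (7, 7)]
Unfold 4 (reflect across h@8): 32 holes -> [(0, 4), (0, 5), (0, 6), (0, 7), (2, 4), (2, 5), (2, 6), (2, 7), (5, 4), (5, 5), (5, 6), (5, 7), (7, 4), (7, 5), (7, 6), (7, 7), (8, 4), (8, 5), (8, 6), (8, 7), (10, 4), (10, 5), (10, 6), (10, 7), (13, 4), (13, 5), (13, 6), (13, 7), (15, 4), (15, 5), (15, 6), (15, 7)]
Unfold 5 (reflect across v@4): 64 holes -> [(0, 0), (0, 1), (0, 2), (0, 3), (0, 4), (0, 5), (0, 6), (0, 7), (2, 0), (2, 1), (2, 2), (2, 3), (2, 4), (2, 5), (2, 6), (2, 7), (5, 0), (5, 1), (5, 2), (5, 3), (5, 4), (5, 5), (5, 6), (5, 7), (7, 0), (7, 1), (7, 2), (7, 3), (7, 4), (7, 5), (7, 6), (7, 7), (8, 0), (8, 1), (8, 2), (8, 3), (8, 4), (8, 5), (8, 6), (8, 7), (10, 0), (10, 1), (10, 2), (10, 3), (10, 4), (10, 5), (10, 6), (10, 7), (13, 0), (13, 1), (13, 2), (13, 3), (13, 4), (13, 5), (13, 6), (13, 7), (15, 0), (15, 1), (15, 2), (15, 3), (15, 4), (15, 5), (15, 6), (15, 7)]
Holes: [(0, 0), (0, 1), (0, 2), (0, 3), (0, 4), (0, 5), (0, 6), (0, 7), (2, 0), (2, 1), (2, 2), (2, 3), (2, 4), (2, 5), (2, 6), (2, 7), (5, 0), (5, 1), (5, 2), (5, 3), (5, 4), (5, 5), (5, 6), (5, 7), (7, 0), (7, 1), (7, 2), (7, 3), (7, 4), (7, 5), (7, 6), (7, 7), (8, 0), (8, 1), (8, 2), (8, 3), (8, 4), (8, 5), (8, 6), (8, 7), (10, 0), (10, 1), (10, 2), (10, 3), (10, 4), (10, 5), (10, 6), (10, 7), (13, 0), (13, 1), (13, 2), (13, 3), (13, 4), (13, 5), (13, 6), (13, 7), (15, 0), (15, 1), (15, 2), (15, 3), (15, 4), (15, 5), (15, 6), (15, 7)]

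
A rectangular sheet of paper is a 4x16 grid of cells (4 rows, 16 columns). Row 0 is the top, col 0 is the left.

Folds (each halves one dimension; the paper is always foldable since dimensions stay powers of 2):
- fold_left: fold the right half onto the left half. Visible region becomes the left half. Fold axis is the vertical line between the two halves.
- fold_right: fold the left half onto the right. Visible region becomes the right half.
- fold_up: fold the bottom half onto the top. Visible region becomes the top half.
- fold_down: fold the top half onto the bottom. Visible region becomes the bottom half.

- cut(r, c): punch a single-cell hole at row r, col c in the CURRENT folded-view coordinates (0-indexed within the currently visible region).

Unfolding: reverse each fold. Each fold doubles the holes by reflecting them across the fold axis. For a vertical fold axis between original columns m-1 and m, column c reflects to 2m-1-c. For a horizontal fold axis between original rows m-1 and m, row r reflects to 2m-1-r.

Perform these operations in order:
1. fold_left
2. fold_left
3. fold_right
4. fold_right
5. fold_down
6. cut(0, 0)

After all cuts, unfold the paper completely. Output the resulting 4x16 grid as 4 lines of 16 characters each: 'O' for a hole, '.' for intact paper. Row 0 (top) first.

Answer: ................
OOOOOOOOOOOOOOOO
OOOOOOOOOOOOOOOO
................

Derivation:
Op 1 fold_left: fold axis v@8; visible region now rows[0,4) x cols[0,8) = 4x8
Op 2 fold_left: fold axis v@4; visible region now rows[0,4) x cols[0,4) = 4x4
Op 3 fold_right: fold axis v@2; visible region now rows[0,4) x cols[2,4) = 4x2
Op 4 fold_right: fold axis v@3; visible region now rows[0,4) x cols[3,4) = 4x1
Op 5 fold_down: fold axis h@2; visible region now rows[2,4) x cols[3,4) = 2x1
Op 6 cut(0, 0): punch at orig (2,3); cuts so far [(2, 3)]; region rows[2,4) x cols[3,4) = 2x1
Unfold 1 (reflect across h@2): 2 holes -> [(1, 3), (2, 3)]
Unfold 2 (reflect across v@3): 4 holes -> [(1, 2), (1, 3), (2, 2), (2, 3)]
Unfold 3 (reflect across v@2): 8 holes -> [(1, 0), (1, 1), (1, 2), (1, 3), (2, 0), (2, 1), (2, 2), (2, 3)]
Unfold 4 (reflect across v@4): 16 holes -> [(1, 0), (1, 1), (1, 2), (1, 3), (1, 4), (1, 5), (1, 6), (1, 7), (2, 0), (2, 1), (2, 2), (2, 3), (2, 4), (2, 5), (2, 6), (2, 7)]
Unfold 5 (reflect across v@8): 32 holes -> [(1, 0), (1, 1), (1, 2), (1, 3), (1, 4), (1, 5), (1, 6), (1, 7), (1, 8), (1, 9), (1, 10), (1, 11), (1, 12), (1, 13), (1, 14), (1, 15), (2, 0), (2, 1), (2, 2), (2, 3), (2, 4), (2, 5), (2, 6), (2, 7), (2, 8), (2, 9), (2, 10), (2, 11), (2, 12), (2, 13), (2, 14), (2, 15)]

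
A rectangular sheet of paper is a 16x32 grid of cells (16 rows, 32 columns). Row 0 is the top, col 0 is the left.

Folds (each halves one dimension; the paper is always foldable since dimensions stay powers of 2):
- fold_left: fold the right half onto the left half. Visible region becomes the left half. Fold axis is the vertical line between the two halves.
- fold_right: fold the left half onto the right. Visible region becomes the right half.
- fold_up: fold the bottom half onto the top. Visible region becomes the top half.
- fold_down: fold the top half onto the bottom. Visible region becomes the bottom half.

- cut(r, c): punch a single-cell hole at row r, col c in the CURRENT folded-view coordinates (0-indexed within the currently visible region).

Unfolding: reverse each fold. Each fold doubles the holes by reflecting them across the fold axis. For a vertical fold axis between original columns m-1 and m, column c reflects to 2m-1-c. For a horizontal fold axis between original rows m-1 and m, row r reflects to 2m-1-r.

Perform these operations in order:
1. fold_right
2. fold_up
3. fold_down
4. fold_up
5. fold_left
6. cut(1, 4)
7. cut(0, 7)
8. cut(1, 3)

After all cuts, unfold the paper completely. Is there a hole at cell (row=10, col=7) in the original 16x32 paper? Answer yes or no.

Answer: no

Derivation:
Op 1 fold_right: fold axis v@16; visible region now rows[0,16) x cols[16,32) = 16x16
Op 2 fold_up: fold axis h@8; visible region now rows[0,8) x cols[16,32) = 8x16
Op 3 fold_down: fold axis h@4; visible region now rows[4,8) x cols[16,32) = 4x16
Op 4 fold_up: fold axis h@6; visible region now rows[4,6) x cols[16,32) = 2x16
Op 5 fold_left: fold axis v@24; visible region now rows[4,6) x cols[16,24) = 2x8
Op 6 cut(1, 4): punch at orig (5,20); cuts so far [(5, 20)]; region rows[4,6) x cols[16,24) = 2x8
Op 7 cut(0, 7): punch at orig (4,23); cuts so far [(4, 23), (5, 20)]; region rows[4,6) x cols[16,24) = 2x8
Op 8 cut(1, 3): punch at orig (5,19); cuts so far [(4, 23), (5, 19), (5, 20)]; region rows[4,6) x cols[16,24) = 2x8
Unfold 1 (reflect across v@24): 6 holes -> [(4, 23), (4, 24), (5, 19), (5, 20), (5, 27), (5, 28)]
Unfold 2 (reflect across h@6): 12 holes -> [(4, 23), (4, 24), (5, 19), (5, 20), (5, 27), (5, 28), (6, 19), (6, 20), (6, 27), (6, 28), (7, 23), (7, 24)]
Unfold 3 (reflect across h@4): 24 holes -> [(0, 23), (0, 24), (1, 19), (1, 20), (1, 27), (1, 28), (2, 19), (2, 20), (2, 27), (2, 28), (3, 23), (3, 24), (4, 23), (4, 24), (5, 19), (5, 20), (5, 27), (5, 28), (6, 19), (6, 20), (6, 27), (6, 28), (7, 23), (7, 24)]
Unfold 4 (reflect across h@8): 48 holes -> [(0, 23), (0, 24), (1, 19), (1, 20), (1, 27), (1, 28), (2, 19), (2, 20), (2, 27), (2, 28), (3, 23), (3, 24), (4, 23), (4, 24), (5, 19), (5, 20), (5, 27), (5, 28), (6, 19), (6, 20), (6, 27), (6, 28), (7, 23), (7, 24), (8, 23), (8, 24), (9, 19), (9, 20), (9, 27), (9, 28), (10, 19), (10, 20), (10, 27), (10, 28), (11, 23), (11, 24), (12, 23), (12, 24), (13, 19), (13, 20), (13, 27), (13, 28), (14, 19), (14, 20), (14, 27), (14, 28), (15, 23), (15, 24)]
Unfold 5 (reflect across v@16): 96 holes -> [(0, 7), (0, 8), (0, 23), (0, 24), (1, 3), (1, 4), (1, 11), (1, 12), (1, 19), (1, 20), (1, 27), (1, 28), (2, 3), (2, 4), (2, 11), (2, 12), (2, 19), (2, 20), (2, 27), (2, 28), (3, 7), (3, 8), (3, 23), (3, 24), (4, 7), (4, 8), (4, 23), (4, 24), (5, 3), (5, 4), (5, 11), (5, 12), (5, 19), (5, 20), (5, 27), (5, 28), (6, 3), (6, 4), (6, 11), (6, 12), (6, 19), (6, 20), (6, 27), (6, 28), (7, 7), (7, 8), (7, 23), (7, 24), (8, 7), (8, 8), (8, 23), (8, 24), (9, 3), (9, 4), (9, 11), (9, 12), (9, 19), (9, 20), (9, 27), (9, 28), (10, 3), (10, 4), (10, 11), (10, 12), (10, 19), (10, 20), (10, 27), (10, 28), (11, 7), (11, 8), (11, 23), (11, 24), (12, 7), (12, 8), (12, 23), (12, 24), (13, 3), (13, 4), (13, 11), (13, 12), (13, 19), (13, 20), (13, 27), (13, 28), (14, 3), (14, 4), (14, 11), (14, 12), (14, 19), (14, 20), (14, 27), (14, 28), (15, 7), (15, 8), (15, 23), (15, 24)]
Holes: [(0, 7), (0, 8), (0, 23), (0, 24), (1, 3), (1, 4), (1, 11), (1, 12), (1, 19), (1, 20), (1, 27), (1, 28), (2, 3), (2, 4), (2, 11), (2, 12), (2, 19), (2, 20), (2, 27), (2, 28), (3, 7), (3, 8), (3, 23), (3, 24), (4, 7), (4, 8), (4, 23), (4, 24), (5, 3), (5, 4), (5, 11), (5, 12), (5, 19), (5, 20), (5, 27), (5, 28), (6, 3), (6, 4), (6, 11), (6, 12), (6, 19), (6, 20), (6, 27), (6, 28), (7, 7), (7, 8), (7, 23), (7, 24), (8, 7), (8, 8), (8, 23), (8, 24), (9, 3), (9, 4), (9, 11), (9, 12), (9, 19), (9, 20), (9, 27), (9, 28), (10, 3), (10, 4), (10, 11), (10, 12), (10, 19), (10, 20), (10, 27), (10, 28), (11, 7), (11, 8), (11, 23), (11, 24), (12, 7), (12, 8), (12, 23), (12, 24), (13, 3), (13, 4), (13, 11), (13, 12), (13, 19), (13, 20), (13, 27), (13, 28), (14, 3), (14, 4), (14, 11), (14, 12), (14, 19), (14, 20), (14, 27), (14, 28), (15, 7), (15, 8), (15, 23), (15, 24)]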